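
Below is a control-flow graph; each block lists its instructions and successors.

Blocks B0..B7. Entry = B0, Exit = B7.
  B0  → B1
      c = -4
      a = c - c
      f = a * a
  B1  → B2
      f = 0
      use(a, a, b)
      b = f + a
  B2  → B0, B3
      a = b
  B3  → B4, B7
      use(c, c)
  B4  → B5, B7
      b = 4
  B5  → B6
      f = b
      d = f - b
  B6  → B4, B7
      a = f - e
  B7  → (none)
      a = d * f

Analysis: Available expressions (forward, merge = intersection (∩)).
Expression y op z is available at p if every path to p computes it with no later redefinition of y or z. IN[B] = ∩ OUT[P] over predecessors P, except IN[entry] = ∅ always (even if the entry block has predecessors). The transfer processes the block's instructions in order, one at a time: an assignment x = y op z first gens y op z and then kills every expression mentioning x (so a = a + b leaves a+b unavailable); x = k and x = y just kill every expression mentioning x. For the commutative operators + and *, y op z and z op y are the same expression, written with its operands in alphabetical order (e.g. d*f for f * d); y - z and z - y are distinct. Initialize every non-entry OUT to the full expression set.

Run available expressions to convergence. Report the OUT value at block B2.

Per-block solution:
  B0: | IN={} | OUT={a*a, c-c}
  B1: | IN={a*a, c-c} | OUT={a*a, a+f, c-c}
  B2: | IN={a*a, a+f, c-c} | OUT={c-c}
  B3: | IN={c-c} | OUT={c-c}
  B4: | IN={c-c} | OUT={c-c}
  B5: | IN={c-c} | OUT={c-c, f-b}
  B6: | IN={c-c, f-b} | OUT={c-c, f-b, f-e}
  B7: | IN={c-c} | OUT={c-c, d*f}

Merge at B2: IN[B2] = OUT[B1] = {a*a, a+f, c-c}
Applying B2's transfer function to that IN value gives OUT[B2] (row B2 above).

Answer: {c-c}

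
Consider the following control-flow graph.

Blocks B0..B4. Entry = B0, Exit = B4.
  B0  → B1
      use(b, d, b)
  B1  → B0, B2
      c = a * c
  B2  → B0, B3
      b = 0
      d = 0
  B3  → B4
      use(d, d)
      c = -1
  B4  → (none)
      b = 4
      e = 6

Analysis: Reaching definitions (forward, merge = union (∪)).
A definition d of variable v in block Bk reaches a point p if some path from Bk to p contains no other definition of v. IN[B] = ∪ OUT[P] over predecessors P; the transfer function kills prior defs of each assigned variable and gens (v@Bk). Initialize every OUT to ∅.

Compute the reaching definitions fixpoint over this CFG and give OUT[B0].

Fixpoint table:
  B0:   IN={b@B2, c@B1, d@B2}   OUT={b@B2, c@B1, d@B2}
  B1:   IN={b@B2, c@B1, d@B2}   OUT={b@B2, c@B1, d@B2}
  B2:   IN={b@B2, c@B1, d@B2}   OUT={b@B2, c@B1, d@B2}
  B3:   IN={b@B2, c@B1, d@B2}   OUT={b@B2, c@B3, d@B2}
  B4:   IN={b@B2, c@B3, d@B2}   OUT={b@B4, c@B3, d@B2, e@B4}

Merge at B0 (entry node, so the boundary value {} is joined with the incoming edge(s)): IN[B0] = {} ⊔ OUT[B1] ⊔ OUT[B2] = {b@B2, c@B1, d@B2}
Applying B0's transfer function to that IN value gives OUT[B0] (row B0 above).

Answer: {b@B2, c@B1, d@B2}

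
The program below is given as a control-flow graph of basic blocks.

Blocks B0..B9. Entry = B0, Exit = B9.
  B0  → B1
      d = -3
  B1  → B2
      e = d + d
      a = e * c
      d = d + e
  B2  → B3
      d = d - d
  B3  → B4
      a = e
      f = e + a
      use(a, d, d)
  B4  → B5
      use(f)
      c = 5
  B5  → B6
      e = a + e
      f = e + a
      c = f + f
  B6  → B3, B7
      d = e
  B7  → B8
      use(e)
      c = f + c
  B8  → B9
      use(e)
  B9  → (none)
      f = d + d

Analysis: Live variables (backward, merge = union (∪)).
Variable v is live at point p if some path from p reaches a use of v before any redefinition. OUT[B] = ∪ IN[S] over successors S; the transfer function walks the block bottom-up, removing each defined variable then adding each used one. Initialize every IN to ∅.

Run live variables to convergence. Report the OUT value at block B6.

Per-block solution:
  B0:   IN={c}   OUT={c, d}
  B1:   IN={c, d}   OUT={d, e}
  B2:   IN={d, e}   OUT={d, e}
  B3:   IN={d, e}   OUT={a, e, f}
  B4:   IN={a, e, f}   OUT={a, e}
  B5:   IN={a, e}   OUT={c, e, f}
  B6:   IN={c, e, f}   OUT={c, d, e, f}
  B7:   IN={c, d, e, f}   OUT={d, e}
  B8:   IN={d, e}   OUT={d}
  B9:   IN={d}   OUT={}

Merge at B6: OUT[B6] = IN[B3] ⊔ IN[B7] = {c, d, e, f}

Answer: {c, d, e, f}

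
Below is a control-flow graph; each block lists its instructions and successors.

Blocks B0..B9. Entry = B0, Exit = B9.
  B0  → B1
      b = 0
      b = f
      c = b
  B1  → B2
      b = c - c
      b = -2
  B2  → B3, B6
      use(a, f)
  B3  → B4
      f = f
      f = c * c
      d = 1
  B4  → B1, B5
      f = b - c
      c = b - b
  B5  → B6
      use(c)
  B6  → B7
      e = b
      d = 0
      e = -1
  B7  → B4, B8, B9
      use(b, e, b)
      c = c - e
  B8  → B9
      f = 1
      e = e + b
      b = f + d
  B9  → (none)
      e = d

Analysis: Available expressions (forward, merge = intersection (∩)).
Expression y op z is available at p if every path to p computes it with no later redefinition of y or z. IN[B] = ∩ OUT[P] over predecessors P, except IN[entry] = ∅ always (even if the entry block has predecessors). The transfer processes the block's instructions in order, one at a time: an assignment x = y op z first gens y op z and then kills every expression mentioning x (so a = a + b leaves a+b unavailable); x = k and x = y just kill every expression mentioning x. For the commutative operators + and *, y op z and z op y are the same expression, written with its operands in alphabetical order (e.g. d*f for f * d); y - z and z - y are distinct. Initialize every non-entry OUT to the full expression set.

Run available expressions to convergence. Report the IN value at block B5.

Answer: {b-b}

Derivation:
Per-block solution:
  B0:  IN={}  OUT={}
  B1:  IN={}  OUT={c-c}
  B2:  IN={c-c}  OUT={c-c}
  B3:  IN={c-c}  OUT={c*c, c-c}
  B4:  IN={}  OUT={b-b}
  B5:  IN={b-b}  OUT={b-b}
  B6:  IN={}  OUT={}
  B7:  IN={}  OUT={}
  B8:  IN={}  OUT={d+f}
  B9:  IN={}  OUT={}

Merge at B5: IN[B5] = OUT[B4] = {b-b}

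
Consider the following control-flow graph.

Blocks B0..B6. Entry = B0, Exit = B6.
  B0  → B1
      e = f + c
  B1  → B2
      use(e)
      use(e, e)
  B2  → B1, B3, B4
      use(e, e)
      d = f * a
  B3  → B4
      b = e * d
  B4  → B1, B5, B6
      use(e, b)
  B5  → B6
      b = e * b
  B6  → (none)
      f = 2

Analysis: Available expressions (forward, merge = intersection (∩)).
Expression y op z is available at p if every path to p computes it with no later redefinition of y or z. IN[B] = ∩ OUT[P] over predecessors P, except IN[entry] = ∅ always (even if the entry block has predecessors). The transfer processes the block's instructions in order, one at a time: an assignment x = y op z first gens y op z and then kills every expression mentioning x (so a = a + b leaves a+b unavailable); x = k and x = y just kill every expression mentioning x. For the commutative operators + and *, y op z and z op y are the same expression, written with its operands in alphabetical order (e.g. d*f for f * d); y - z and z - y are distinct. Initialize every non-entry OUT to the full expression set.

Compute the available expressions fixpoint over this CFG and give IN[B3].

Per-block solution:
  B0:  IN={}  OUT={c+f}
  B1:  IN={c+f}  OUT={c+f}
  B2:  IN={c+f}  OUT={a*f, c+f}
  B3:  IN={a*f, c+f}  OUT={a*f, c+f, d*e}
  B4:  IN={a*f, c+f}  OUT={a*f, c+f}
  B5:  IN={a*f, c+f}  OUT={a*f, c+f}
  B6:  IN={a*f, c+f}  OUT={}

Merge at B3: IN[B3] = OUT[B2] = {a*f, c+f}

Answer: {a*f, c+f}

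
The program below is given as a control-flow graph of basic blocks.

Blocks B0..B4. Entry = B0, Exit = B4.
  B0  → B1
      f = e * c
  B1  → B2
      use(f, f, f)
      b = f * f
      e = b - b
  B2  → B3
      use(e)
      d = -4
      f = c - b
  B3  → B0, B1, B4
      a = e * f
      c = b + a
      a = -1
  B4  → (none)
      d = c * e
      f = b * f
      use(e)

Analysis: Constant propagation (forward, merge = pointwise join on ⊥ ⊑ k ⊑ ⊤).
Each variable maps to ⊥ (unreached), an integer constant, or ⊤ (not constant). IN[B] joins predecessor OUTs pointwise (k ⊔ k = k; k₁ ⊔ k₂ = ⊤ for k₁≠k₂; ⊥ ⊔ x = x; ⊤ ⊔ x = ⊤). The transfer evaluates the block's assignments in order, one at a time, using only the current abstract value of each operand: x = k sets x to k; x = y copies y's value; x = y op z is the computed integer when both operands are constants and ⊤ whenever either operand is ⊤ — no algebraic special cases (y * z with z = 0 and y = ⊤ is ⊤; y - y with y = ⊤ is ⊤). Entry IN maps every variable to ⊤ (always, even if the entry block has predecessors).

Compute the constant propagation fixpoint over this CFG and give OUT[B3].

Converged values:
  B0: | IN=(all ⊤) | OUT=(all ⊤)
  B1: | IN=(all ⊤) | OUT=(all ⊤)
  B2: | IN=(all ⊤) | OUT={d:-4; rest ⊤}
  B3: | IN={d:-4; rest ⊤} | OUT={a:-1, d:-4; rest ⊤}
  B4: | IN={a:-1, d:-4; rest ⊤} | OUT={a:-1; rest ⊤}

Merge at B3: IN[B3] = OUT[B2] = {a: ⊤, b: ⊤, c: ⊤, d: -4, e: ⊤, f: ⊤}
Applying B3's transfer function to that IN value gives OUT[B3] (row B3 above).

Answer: {a: -1, b: ⊤, c: ⊤, d: -4, e: ⊤, f: ⊤}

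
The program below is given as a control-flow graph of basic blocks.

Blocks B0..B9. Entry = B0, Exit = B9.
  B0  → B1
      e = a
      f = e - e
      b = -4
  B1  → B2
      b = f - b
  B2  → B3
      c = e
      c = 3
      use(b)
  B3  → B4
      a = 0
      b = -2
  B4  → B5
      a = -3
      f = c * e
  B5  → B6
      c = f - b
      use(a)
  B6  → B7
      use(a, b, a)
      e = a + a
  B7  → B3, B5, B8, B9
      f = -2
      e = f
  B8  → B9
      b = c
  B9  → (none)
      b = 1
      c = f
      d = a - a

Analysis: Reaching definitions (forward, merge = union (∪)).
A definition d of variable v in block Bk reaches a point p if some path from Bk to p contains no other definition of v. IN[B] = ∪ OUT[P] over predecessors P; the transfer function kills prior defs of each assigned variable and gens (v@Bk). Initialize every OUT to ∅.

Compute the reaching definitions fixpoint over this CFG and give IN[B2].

Answer: {b@B1, e@B0, f@B0}

Derivation:
Converged values:
  B0: | IN={} | OUT={b@B0, e@B0, f@B0}
  B1: | IN={b@B0, e@B0, f@B0} | OUT={b@B1, e@B0, f@B0}
  B2: | IN={b@B1, e@B0, f@B0} | OUT={b@B1, c@B2, e@B0, f@B0}
  B3: | IN={a@B4, b@B1, b@B3, c@B2, c@B5, e@B0, e@B7, f@B0, f@B7} | OUT={a@B3, b@B3, c@B2, c@B5, e@B0, e@B7, f@B0, f@B7}
  B4: | IN={a@B3, b@B3, c@B2, c@B5, e@B0, e@B7, f@B0, f@B7} | OUT={a@B4, b@B3, c@B2, c@B5, e@B0, e@B7, f@B4}
  B5: | IN={a@B4, b@B3, c@B2, c@B5, e@B0, e@B7, f@B4, f@B7} | OUT={a@B4, b@B3, c@B5, e@B0, e@B7, f@B4, f@B7}
  B6: | IN={a@B4, b@B3, c@B5, e@B0, e@B7, f@B4, f@B7} | OUT={a@B4, b@B3, c@B5, e@B6, f@B4, f@B7}
  B7: | IN={a@B4, b@B3, c@B5, e@B6, f@B4, f@B7} | OUT={a@B4, b@B3, c@B5, e@B7, f@B7}
  B8: | IN={a@B4, b@B3, c@B5, e@B7, f@B7} | OUT={a@B4, b@B8, c@B5, e@B7, f@B7}
  B9: | IN={a@B4, b@B3, b@B8, c@B5, e@B7, f@B7} | OUT={a@B4, b@B9, c@B9, d@B9, e@B7, f@B7}

Merge at B2: IN[B2] = OUT[B1] = {b@B1, e@B0, f@B0}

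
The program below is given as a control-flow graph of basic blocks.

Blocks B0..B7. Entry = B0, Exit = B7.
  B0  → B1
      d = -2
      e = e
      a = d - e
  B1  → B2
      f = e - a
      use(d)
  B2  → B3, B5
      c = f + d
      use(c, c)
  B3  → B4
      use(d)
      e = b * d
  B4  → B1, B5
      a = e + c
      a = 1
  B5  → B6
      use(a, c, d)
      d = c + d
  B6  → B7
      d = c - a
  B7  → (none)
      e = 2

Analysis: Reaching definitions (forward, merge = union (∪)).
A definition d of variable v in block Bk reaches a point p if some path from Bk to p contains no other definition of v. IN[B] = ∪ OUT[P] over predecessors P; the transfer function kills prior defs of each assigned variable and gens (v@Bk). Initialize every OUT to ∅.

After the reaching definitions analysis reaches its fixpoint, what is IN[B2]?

Per-block solution:
  B0: | IN={} | OUT={a@B0, d@B0, e@B0}
  B1: | IN={a@B0, a@B4, c@B2, d@B0, e@B0, e@B3, f@B1} | OUT={a@B0, a@B4, c@B2, d@B0, e@B0, e@B3, f@B1}
  B2: | IN={a@B0, a@B4, c@B2, d@B0, e@B0, e@B3, f@B1} | OUT={a@B0, a@B4, c@B2, d@B0, e@B0, e@B3, f@B1}
  B3: | IN={a@B0, a@B4, c@B2, d@B0, e@B0, e@B3, f@B1} | OUT={a@B0, a@B4, c@B2, d@B0, e@B3, f@B1}
  B4: | IN={a@B0, a@B4, c@B2, d@B0, e@B3, f@B1} | OUT={a@B4, c@B2, d@B0, e@B3, f@B1}
  B5: | IN={a@B0, a@B4, c@B2, d@B0, e@B0, e@B3, f@B1} | OUT={a@B0, a@B4, c@B2, d@B5, e@B0, e@B3, f@B1}
  B6: | IN={a@B0, a@B4, c@B2, d@B5, e@B0, e@B3, f@B1} | OUT={a@B0, a@B4, c@B2, d@B6, e@B0, e@B3, f@B1}
  B7: | IN={a@B0, a@B4, c@B2, d@B6, e@B0, e@B3, f@B1} | OUT={a@B0, a@B4, c@B2, d@B6, e@B7, f@B1}

Merge at B2: IN[B2] = OUT[B1] = {a@B0, a@B4, c@B2, d@B0, e@B0, e@B3, f@B1}

Answer: {a@B0, a@B4, c@B2, d@B0, e@B0, e@B3, f@B1}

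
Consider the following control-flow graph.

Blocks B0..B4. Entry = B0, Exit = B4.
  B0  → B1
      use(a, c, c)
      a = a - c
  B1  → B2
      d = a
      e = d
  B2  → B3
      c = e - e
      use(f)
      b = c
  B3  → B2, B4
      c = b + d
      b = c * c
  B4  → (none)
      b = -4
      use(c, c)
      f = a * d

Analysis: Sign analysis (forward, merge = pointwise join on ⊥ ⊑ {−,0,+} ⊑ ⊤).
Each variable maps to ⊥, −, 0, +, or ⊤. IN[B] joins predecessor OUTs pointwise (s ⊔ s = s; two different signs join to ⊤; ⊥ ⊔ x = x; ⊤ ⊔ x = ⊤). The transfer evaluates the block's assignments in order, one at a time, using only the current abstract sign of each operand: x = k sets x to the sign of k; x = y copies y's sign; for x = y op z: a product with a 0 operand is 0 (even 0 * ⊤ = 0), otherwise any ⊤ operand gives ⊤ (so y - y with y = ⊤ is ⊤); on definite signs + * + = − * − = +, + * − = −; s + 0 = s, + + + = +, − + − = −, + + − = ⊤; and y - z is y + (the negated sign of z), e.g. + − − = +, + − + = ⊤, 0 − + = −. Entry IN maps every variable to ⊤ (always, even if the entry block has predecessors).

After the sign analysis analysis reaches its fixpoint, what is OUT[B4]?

Answer: {a: ⊤, b: -, c: ⊤, d: ⊤, e: ⊤, f: ⊤}

Derivation:
Fixpoint table:
  B0:   IN=(all ⊤)   OUT=(all ⊤)
  B1:   IN=(all ⊤)   OUT=(all ⊤)
  B2:   IN=(all ⊤)   OUT=(all ⊤)
  B3:   IN=(all ⊤)   OUT=(all ⊤)
  B4:   IN=(all ⊤)   OUT={b:-; rest ⊤}

Merge at B4: IN[B4] = OUT[B3] = {a: ⊤, b: ⊤, c: ⊤, d: ⊤, e: ⊤, f: ⊤}
Applying B4's transfer function to that IN value gives OUT[B4] (row B4 above).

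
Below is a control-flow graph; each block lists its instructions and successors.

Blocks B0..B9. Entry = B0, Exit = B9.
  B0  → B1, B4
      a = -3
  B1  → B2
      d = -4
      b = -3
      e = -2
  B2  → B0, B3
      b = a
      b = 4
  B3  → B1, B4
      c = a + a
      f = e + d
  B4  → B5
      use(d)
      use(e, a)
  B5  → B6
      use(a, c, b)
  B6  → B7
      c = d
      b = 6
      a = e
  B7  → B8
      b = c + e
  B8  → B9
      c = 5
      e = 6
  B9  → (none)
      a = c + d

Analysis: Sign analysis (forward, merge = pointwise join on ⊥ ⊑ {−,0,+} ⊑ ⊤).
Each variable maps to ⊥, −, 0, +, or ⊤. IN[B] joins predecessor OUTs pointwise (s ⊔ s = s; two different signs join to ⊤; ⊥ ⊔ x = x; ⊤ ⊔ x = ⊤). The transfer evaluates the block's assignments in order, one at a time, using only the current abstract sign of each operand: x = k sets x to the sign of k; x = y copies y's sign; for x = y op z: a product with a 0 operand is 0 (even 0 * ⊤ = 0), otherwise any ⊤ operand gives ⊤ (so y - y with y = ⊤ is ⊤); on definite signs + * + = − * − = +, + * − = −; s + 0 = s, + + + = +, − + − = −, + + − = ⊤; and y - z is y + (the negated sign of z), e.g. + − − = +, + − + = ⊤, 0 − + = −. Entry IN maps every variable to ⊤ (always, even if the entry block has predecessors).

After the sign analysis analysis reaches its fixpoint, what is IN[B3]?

Answer: {a: -, b: +, c: ⊤, d: -, e: -, f: ⊤}

Derivation:
Per-block solution:
  B0:  IN=(all ⊤)  OUT={a:-; rest ⊤}
  B1:  IN={a:-; rest ⊤}  OUT={a:-, b:-, d:-, e:-; rest ⊤}
  B2:  IN={a:-, b:-, d:-, e:-; rest ⊤}  OUT={a:-, b:+, d:-, e:-; rest ⊤}
  B3:  IN={a:-, b:+, d:-, e:-; rest ⊤}  OUT={a:-, b:+, c:-, d:-, e:-, f:-; rest ⊤}
  B4:  IN={a:-; rest ⊤}  OUT={a:-; rest ⊤}
  B5:  IN={a:-; rest ⊤}  OUT={a:-; rest ⊤}
  B6:  IN={a:-; rest ⊤}  OUT={b:+; rest ⊤}
  B7:  IN={b:+; rest ⊤}  OUT=(all ⊤)
  B8:  IN=(all ⊤)  OUT={c:+, e:+; rest ⊤}
  B9:  IN={c:+, e:+; rest ⊤}  OUT={c:+, e:+; rest ⊤}

Merge at B3: IN[B3] = OUT[B2] = {a: -, b: +, c: ⊤, d: -, e: -, f: ⊤}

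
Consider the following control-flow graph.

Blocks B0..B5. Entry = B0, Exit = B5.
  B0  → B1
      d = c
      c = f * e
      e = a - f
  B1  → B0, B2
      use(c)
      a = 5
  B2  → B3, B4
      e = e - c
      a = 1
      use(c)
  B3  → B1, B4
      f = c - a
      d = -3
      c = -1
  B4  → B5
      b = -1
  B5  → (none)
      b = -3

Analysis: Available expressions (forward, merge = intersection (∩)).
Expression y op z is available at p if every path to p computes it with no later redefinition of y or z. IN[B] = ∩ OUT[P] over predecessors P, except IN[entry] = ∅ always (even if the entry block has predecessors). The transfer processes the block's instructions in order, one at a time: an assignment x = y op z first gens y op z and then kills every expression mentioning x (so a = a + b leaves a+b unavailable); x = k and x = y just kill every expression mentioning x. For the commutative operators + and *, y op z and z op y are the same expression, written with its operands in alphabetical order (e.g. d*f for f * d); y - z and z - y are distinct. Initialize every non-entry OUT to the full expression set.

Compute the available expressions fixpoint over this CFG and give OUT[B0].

Answer: {a-f}

Working:
Per-block solution:
  B0:  IN={}  OUT={a-f}
  B1:  IN={}  OUT={}
  B2:  IN={}  OUT={}
  B3:  IN={}  OUT={}
  B4:  IN={}  OUT={}
  B5:  IN={}  OUT={}

Merge at B0 (entry node, so the boundary value {} is joined with the incoming edge(s)): IN[B0] = {} ∩ OUT[B1] = {}
Applying B0's transfer function to that IN value gives OUT[B0] (row B0 above).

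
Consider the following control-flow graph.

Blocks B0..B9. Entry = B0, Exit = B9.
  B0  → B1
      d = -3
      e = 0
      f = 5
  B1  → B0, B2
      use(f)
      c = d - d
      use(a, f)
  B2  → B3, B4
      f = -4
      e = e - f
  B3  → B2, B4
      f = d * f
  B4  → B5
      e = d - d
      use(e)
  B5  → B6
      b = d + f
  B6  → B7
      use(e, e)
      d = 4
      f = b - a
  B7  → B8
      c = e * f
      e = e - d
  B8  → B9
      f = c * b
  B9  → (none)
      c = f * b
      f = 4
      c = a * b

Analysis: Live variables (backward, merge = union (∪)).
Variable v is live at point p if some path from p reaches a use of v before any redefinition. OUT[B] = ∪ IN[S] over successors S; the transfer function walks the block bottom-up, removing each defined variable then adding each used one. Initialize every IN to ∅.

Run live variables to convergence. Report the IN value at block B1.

Answer: {a, d, e, f}

Derivation:
Per-block solution:
  B0:  IN={a}  OUT={a, d, e, f}
  B1:  IN={a, d, e, f}  OUT={a, d, e}
  B2:  IN={a, d, e}  OUT={a, d, e, f}
  B3:  IN={a, d, e, f}  OUT={a, d, e, f}
  B4:  IN={a, d, f}  OUT={a, d, e, f}
  B5:  IN={a, d, e, f}  OUT={a, b, e}
  B6:  IN={a, b, e}  OUT={a, b, d, e, f}
  B7:  IN={a, b, d, e, f}  OUT={a, b, c}
  B8:  IN={a, b, c}  OUT={a, b, f}
  B9:  IN={a, b, f}  OUT={}

Merge at B1: OUT[B1] = IN[B0] ⊔ IN[B2] = {a, d, e}
Applying B1's transfer function to that OUT value gives IN[B1] (row B1 above).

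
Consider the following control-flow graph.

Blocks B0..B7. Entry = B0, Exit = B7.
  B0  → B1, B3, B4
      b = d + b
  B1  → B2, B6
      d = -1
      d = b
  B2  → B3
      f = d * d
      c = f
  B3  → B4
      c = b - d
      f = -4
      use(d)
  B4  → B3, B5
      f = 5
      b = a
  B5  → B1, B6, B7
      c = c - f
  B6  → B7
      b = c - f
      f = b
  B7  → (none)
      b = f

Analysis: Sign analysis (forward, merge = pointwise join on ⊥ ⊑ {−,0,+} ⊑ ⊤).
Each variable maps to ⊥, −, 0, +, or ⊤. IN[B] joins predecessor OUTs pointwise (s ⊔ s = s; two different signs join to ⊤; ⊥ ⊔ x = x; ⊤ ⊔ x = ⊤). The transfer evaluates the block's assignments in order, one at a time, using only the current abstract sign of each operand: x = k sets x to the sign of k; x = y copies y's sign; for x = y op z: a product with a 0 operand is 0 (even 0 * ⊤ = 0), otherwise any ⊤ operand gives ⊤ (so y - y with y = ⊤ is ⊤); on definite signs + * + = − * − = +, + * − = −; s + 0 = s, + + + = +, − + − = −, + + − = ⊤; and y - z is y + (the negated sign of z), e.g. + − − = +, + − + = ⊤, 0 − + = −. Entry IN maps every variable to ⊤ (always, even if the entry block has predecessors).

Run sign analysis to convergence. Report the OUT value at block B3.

Fixpoint table:
  B0:   IN=(all ⊤)   OUT=(all ⊤)
  B1:   IN=(all ⊤)   OUT=(all ⊤)
  B2:   IN=(all ⊤)   OUT=(all ⊤)
  B3:   IN=(all ⊤)   OUT={f:-; rest ⊤}
  B4:   IN=(all ⊤)   OUT={f:+; rest ⊤}
  B5:   IN={f:+; rest ⊤}   OUT={f:+; rest ⊤}
  B6:   IN=(all ⊤)   OUT=(all ⊤)
  B7:   IN=(all ⊤)   OUT=(all ⊤)

Merge at B3: IN[B3] = OUT[B0] ⊔ OUT[B2] ⊔ OUT[B4] = {a: ⊤, b: ⊤, c: ⊤, d: ⊤, e: ⊤, f: ⊤}
Applying B3's transfer function to that IN value gives OUT[B3] (row B3 above).

Answer: {a: ⊤, b: ⊤, c: ⊤, d: ⊤, e: ⊤, f: -}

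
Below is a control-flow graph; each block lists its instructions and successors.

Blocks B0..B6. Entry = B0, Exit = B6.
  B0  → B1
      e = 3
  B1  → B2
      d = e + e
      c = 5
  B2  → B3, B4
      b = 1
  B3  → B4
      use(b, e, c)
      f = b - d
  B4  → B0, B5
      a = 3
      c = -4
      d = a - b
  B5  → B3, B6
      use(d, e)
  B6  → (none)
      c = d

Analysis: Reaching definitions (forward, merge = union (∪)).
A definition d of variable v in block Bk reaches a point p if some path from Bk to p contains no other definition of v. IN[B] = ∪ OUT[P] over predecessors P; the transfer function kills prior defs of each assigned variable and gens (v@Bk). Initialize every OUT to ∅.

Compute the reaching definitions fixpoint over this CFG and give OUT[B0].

Fixpoint table:
  B0:   IN={a@B4, b@B2, c@B4, d@B4, e@B0, f@B3}   OUT={a@B4, b@B2, c@B4, d@B4, e@B0, f@B3}
  B1:   IN={a@B4, b@B2, c@B4, d@B4, e@B0, f@B3}   OUT={a@B4, b@B2, c@B1, d@B1, e@B0, f@B3}
  B2:   IN={a@B4, b@B2, c@B1, d@B1, e@B0, f@B3}   OUT={a@B4, b@B2, c@B1, d@B1, e@B0, f@B3}
  B3:   IN={a@B4, b@B2, c@B1, c@B4, d@B1, d@B4, e@B0, f@B3}   OUT={a@B4, b@B2, c@B1, c@B4, d@B1, d@B4, e@B0, f@B3}
  B4:   IN={a@B4, b@B2, c@B1, c@B4, d@B1, d@B4, e@B0, f@B3}   OUT={a@B4, b@B2, c@B4, d@B4, e@B0, f@B3}
  B5:   IN={a@B4, b@B2, c@B4, d@B4, e@B0, f@B3}   OUT={a@B4, b@B2, c@B4, d@B4, e@B0, f@B3}
  B6:   IN={a@B4, b@B2, c@B4, d@B4, e@B0, f@B3}   OUT={a@B4, b@B2, c@B6, d@B4, e@B0, f@B3}

Merge at B0 (entry node, so the boundary value {} is joined with the incoming edge(s)): IN[B0] = {} ⊔ OUT[B4] = {a@B4, b@B2, c@B4, d@B4, e@B0, f@B3}
Applying B0's transfer function to that IN value gives OUT[B0] (row B0 above).

Answer: {a@B4, b@B2, c@B4, d@B4, e@B0, f@B3}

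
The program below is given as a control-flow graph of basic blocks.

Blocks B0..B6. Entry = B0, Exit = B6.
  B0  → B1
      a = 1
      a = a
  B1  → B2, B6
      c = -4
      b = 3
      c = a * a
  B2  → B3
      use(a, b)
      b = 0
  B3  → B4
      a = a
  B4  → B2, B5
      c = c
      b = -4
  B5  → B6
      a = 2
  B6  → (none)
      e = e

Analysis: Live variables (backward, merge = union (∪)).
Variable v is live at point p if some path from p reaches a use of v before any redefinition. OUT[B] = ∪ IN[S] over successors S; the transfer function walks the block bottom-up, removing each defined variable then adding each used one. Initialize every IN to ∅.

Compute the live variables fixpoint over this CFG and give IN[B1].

Answer: {a, e}

Working:
Per-block solution:
  B0:   IN={e}   OUT={a, e}
  B1:   IN={a, e}   OUT={a, b, c, e}
  B2:   IN={a, b, c, e}   OUT={a, c, e}
  B3:   IN={a, c, e}   OUT={a, c, e}
  B4:   IN={a, c, e}   OUT={a, b, c, e}
  B5:   IN={e}   OUT={e}
  B6:   IN={e}   OUT={}

Merge at B1: OUT[B1] = IN[B2] ⊔ IN[B6] = {a, b, c, e}
Applying B1's transfer function to that OUT value gives IN[B1] (row B1 above).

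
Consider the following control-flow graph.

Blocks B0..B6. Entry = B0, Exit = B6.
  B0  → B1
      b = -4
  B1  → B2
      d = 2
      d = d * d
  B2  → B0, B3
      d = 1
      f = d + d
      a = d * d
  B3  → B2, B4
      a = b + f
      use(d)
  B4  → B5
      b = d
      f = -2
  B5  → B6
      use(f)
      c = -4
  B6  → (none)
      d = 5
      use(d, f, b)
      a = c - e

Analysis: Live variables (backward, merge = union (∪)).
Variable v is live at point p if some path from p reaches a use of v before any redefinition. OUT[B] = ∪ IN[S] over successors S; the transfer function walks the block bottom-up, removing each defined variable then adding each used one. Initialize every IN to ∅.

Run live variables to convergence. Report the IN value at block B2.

Answer: {b, e}

Working:
Converged values:
  B0:   IN={e}   OUT={b, e}
  B1:   IN={b, e}   OUT={b, e}
  B2:   IN={b, e}   OUT={b, d, e, f}
  B3:   IN={b, d, e, f}   OUT={b, d, e}
  B4:   IN={d, e}   OUT={b, e, f}
  B5:   IN={b, e, f}   OUT={b, c, e, f}
  B6:   IN={b, c, e, f}   OUT={}

Merge at B2: OUT[B2] = IN[B0] ⊔ IN[B3] = {b, d, e, f}
Applying B2's transfer function to that OUT value gives IN[B2] (row B2 above).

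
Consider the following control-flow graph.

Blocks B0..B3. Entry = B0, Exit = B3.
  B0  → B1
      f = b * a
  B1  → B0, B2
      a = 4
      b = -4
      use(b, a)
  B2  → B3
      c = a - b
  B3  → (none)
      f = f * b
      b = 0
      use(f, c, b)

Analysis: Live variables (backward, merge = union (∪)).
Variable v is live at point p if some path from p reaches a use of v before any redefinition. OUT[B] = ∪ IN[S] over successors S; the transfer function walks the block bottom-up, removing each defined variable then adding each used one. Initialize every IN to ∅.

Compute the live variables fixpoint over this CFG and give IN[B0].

Answer: {a, b}

Trace:
Fixpoint table:
  B0: | IN={a, b} | OUT={f}
  B1: | IN={f} | OUT={a, b, f}
  B2: | IN={a, b, f} | OUT={b, c, f}
  B3: | IN={b, c, f} | OUT={}

Merge at B0: OUT[B0] = IN[B1] = {f}
Applying B0's transfer function to that OUT value gives IN[B0] (row B0 above).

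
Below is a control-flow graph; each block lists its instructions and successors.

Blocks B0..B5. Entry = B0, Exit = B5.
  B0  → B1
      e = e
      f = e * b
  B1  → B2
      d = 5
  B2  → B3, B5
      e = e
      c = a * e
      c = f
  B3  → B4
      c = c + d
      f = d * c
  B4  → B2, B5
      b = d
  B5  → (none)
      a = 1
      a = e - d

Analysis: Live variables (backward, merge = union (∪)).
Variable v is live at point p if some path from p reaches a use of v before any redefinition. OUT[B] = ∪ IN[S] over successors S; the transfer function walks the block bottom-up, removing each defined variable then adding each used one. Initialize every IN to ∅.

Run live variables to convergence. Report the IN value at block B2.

Converged values:
  B0:  IN={a, b, e}  OUT={a, e, f}
  B1:  IN={a, e, f}  OUT={a, d, e, f}
  B2:  IN={a, d, e, f}  OUT={a, c, d, e}
  B3:  IN={a, c, d, e}  OUT={a, d, e, f}
  B4:  IN={a, d, e, f}  OUT={a, d, e, f}
  B5:  IN={d, e}  OUT={}

Merge at B2: OUT[B2] = IN[B3] ⊔ IN[B5] = {a, c, d, e}
Applying B2's transfer function to that OUT value gives IN[B2] (row B2 above).

Answer: {a, d, e, f}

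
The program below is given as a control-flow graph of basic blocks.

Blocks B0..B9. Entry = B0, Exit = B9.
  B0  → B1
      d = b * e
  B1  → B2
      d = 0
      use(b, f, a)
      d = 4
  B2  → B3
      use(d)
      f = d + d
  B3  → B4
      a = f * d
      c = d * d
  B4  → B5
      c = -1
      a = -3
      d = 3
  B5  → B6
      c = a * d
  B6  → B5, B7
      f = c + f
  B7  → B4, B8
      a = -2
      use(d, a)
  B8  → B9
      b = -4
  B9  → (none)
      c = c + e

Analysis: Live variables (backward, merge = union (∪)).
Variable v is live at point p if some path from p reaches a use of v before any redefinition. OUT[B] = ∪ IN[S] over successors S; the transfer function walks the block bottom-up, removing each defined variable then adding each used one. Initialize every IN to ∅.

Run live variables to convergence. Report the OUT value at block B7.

Converged values:
  B0:  IN={a, b, e, f}  OUT={a, b, e, f}
  B1:  IN={a, b, e, f}  OUT={d, e}
  B2:  IN={d, e}  OUT={d, e, f}
  B3:  IN={d, e, f}  OUT={e, f}
  B4:  IN={e, f}  OUT={a, d, e, f}
  B5:  IN={a, d, e, f}  OUT={a, c, d, e, f}
  B6:  IN={a, c, d, e, f}  OUT={a, c, d, e, f}
  B7:  IN={c, d, e, f}  OUT={c, e, f}
  B8:  IN={c, e}  OUT={c, e}
  B9:  IN={c, e}  OUT={}

Merge at B7: OUT[B7] = IN[B4] ⊔ IN[B8] = {c, e, f}

Answer: {c, e, f}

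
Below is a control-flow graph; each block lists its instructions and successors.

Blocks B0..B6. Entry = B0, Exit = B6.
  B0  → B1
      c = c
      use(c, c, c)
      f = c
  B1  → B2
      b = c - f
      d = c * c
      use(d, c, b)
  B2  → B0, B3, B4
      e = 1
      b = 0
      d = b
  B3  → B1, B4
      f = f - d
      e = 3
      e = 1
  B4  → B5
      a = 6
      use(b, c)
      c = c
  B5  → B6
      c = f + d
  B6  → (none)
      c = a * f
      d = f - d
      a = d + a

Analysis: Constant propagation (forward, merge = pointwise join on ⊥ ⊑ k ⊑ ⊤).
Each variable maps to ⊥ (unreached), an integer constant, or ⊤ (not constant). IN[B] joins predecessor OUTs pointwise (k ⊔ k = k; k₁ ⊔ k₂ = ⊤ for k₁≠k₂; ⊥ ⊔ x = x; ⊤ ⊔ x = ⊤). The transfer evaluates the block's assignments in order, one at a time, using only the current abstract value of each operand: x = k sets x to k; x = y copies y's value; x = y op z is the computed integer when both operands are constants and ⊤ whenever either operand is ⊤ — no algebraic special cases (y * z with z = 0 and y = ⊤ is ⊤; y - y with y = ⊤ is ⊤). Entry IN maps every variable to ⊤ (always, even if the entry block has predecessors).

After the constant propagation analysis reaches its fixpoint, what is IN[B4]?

Answer: {a: ⊤, b: 0, c: ⊤, d: 0, e: 1, f: ⊤}

Derivation:
Converged values:
  B0:   IN=(all ⊤)   OUT=(all ⊤)
  B1:   IN=(all ⊤)   OUT=(all ⊤)
  B2:   IN=(all ⊤)   OUT={b:0, d:0, e:1; rest ⊤}
  B3:   IN={b:0, d:0, e:1; rest ⊤}   OUT={b:0, d:0, e:1; rest ⊤}
  B4:   IN={b:0, d:0, e:1; rest ⊤}   OUT={a:6, b:0, d:0, e:1; rest ⊤}
  B5:   IN={a:6, b:0, d:0, e:1; rest ⊤}   OUT={a:6, b:0, d:0, e:1; rest ⊤}
  B6:   IN={a:6, b:0, d:0, e:1; rest ⊤}   OUT={b:0, e:1; rest ⊤}

Merge at B4: IN[B4] = OUT[B2] ⊔ OUT[B3] = {a: ⊤, b: 0, c: ⊤, d: 0, e: 1, f: ⊤}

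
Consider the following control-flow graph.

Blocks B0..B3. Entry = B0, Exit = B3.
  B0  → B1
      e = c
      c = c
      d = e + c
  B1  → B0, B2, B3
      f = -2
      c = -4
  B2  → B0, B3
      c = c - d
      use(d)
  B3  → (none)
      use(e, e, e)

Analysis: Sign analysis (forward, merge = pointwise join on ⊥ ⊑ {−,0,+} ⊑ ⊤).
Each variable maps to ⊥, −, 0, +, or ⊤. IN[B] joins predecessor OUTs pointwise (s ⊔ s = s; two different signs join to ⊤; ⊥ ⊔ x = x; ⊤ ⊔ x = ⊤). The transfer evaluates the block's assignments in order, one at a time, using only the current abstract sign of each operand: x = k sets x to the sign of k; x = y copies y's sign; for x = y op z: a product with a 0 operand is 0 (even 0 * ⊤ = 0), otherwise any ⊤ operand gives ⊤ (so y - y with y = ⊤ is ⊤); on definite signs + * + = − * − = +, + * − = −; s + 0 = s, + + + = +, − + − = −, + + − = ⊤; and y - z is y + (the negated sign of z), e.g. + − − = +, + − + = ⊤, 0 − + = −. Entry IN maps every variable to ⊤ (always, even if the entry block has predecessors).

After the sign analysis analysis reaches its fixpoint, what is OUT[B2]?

Fixpoint table:
  B0: | IN=(all ⊤) | OUT=(all ⊤)
  B1: | IN=(all ⊤) | OUT={c:-, f:-; rest ⊤}
  B2: | IN={c:-, f:-; rest ⊤} | OUT={f:-; rest ⊤}
  B3: | IN={f:-; rest ⊤} | OUT={f:-; rest ⊤}

Merge at B2: IN[B2] = OUT[B1] = {a: ⊤, b: ⊤, c: -, d: ⊤, e: ⊤, f: -}
Applying B2's transfer function to that IN value gives OUT[B2] (row B2 above).

Answer: {a: ⊤, b: ⊤, c: ⊤, d: ⊤, e: ⊤, f: -}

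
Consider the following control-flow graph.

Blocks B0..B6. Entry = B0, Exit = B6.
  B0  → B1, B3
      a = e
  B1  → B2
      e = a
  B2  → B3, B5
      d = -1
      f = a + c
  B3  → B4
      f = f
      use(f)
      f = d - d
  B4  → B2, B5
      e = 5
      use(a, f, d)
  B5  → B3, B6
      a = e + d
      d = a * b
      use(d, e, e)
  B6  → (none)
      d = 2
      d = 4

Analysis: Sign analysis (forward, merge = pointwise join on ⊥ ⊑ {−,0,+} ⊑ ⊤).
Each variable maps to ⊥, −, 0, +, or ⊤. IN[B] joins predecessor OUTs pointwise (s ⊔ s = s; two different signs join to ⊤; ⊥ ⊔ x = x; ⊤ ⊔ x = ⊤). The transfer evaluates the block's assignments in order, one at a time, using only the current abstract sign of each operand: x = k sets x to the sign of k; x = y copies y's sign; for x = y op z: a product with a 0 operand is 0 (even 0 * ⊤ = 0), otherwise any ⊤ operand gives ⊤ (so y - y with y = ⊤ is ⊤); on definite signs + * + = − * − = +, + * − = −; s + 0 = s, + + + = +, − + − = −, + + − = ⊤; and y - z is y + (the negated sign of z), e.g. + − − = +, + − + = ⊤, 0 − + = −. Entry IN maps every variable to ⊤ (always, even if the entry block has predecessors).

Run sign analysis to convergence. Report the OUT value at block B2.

Answer: {a: ⊤, b: ⊤, c: ⊤, d: -, e: ⊤, f: ⊤}

Derivation:
Per-block solution:
  B0:   IN=(all ⊤)   OUT=(all ⊤)
  B1:   IN=(all ⊤)   OUT=(all ⊤)
  B2:   IN=(all ⊤)   OUT={d:-; rest ⊤}
  B3:   IN=(all ⊤)   OUT=(all ⊤)
  B4:   IN=(all ⊤)   OUT={e:+; rest ⊤}
  B5:   IN=(all ⊤)   OUT=(all ⊤)
  B6:   IN=(all ⊤)   OUT={d:+; rest ⊤}

Merge at B2: IN[B2] = OUT[B1] ⊔ OUT[B4] = {a: ⊤, b: ⊤, c: ⊤, d: ⊤, e: ⊤, f: ⊤}
Applying B2's transfer function to that IN value gives OUT[B2] (row B2 above).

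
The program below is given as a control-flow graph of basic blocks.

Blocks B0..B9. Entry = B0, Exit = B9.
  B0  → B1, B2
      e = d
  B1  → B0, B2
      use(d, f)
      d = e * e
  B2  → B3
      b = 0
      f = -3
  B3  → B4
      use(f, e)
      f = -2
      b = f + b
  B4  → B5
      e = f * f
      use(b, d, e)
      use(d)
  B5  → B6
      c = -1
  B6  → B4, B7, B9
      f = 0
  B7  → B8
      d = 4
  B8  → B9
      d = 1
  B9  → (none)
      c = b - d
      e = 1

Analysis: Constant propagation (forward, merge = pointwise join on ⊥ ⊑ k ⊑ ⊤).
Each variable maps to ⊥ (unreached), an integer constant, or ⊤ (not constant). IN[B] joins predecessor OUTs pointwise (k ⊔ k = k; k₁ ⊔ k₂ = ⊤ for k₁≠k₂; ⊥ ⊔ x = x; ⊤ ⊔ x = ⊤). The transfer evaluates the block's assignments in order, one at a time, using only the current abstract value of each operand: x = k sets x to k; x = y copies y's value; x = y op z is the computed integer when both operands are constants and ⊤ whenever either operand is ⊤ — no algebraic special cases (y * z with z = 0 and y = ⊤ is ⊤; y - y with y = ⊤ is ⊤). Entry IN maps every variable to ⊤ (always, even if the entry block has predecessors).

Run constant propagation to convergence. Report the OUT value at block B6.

Answer: {a: ⊤, b: -2, c: -1, d: ⊤, e: ⊤, f: 0}

Derivation:
Per-block solution:
  B0: | IN=(all ⊤) | OUT=(all ⊤)
  B1: | IN=(all ⊤) | OUT=(all ⊤)
  B2: | IN=(all ⊤) | OUT={b:0, f:-3; rest ⊤}
  B3: | IN={b:0, f:-3; rest ⊤} | OUT={b:-2, f:-2; rest ⊤}
  B4: | IN={b:-2; rest ⊤} | OUT={b:-2; rest ⊤}
  B5: | IN={b:-2; rest ⊤} | OUT={b:-2, c:-1; rest ⊤}
  B6: | IN={b:-2, c:-1; rest ⊤} | OUT={b:-2, c:-1, f:0; rest ⊤}
  B7: | IN={b:-2, c:-1, f:0; rest ⊤} | OUT={b:-2, c:-1, d:4, f:0; rest ⊤}
  B8: | IN={b:-2, c:-1, d:4, f:0; rest ⊤} | OUT={b:-2, c:-1, d:1, f:0; rest ⊤}
  B9: | IN={b:-2, c:-1, f:0; rest ⊤} | OUT={b:-2, e:1, f:0; rest ⊤}

Merge at B6: IN[B6] = OUT[B5] = {a: ⊤, b: -2, c: -1, d: ⊤, e: ⊤, f: ⊤}
Applying B6's transfer function to that IN value gives OUT[B6] (row B6 above).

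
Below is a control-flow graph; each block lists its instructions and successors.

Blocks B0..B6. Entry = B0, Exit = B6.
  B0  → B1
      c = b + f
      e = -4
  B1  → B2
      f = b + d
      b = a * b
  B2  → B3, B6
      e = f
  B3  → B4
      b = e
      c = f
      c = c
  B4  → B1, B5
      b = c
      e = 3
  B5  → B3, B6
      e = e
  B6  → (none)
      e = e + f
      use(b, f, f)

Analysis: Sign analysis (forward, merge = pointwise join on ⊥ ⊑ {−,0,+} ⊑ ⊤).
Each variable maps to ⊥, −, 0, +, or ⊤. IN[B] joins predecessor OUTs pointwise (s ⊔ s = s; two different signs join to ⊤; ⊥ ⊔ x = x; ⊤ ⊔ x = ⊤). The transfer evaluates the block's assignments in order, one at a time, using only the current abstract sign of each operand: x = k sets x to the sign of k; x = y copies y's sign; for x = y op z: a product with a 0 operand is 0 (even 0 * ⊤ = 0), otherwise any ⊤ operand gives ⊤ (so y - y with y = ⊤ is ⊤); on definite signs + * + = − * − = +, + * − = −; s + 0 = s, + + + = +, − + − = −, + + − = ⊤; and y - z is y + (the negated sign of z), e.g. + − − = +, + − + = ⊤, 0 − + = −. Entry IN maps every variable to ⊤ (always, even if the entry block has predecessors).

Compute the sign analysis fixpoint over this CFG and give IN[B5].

Converged values:
  B0:   IN=(all ⊤)   OUT={e:-; rest ⊤}
  B1:   IN=(all ⊤)   OUT=(all ⊤)
  B2:   IN=(all ⊤)   OUT=(all ⊤)
  B3:   IN=(all ⊤)   OUT=(all ⊤)
  B4:   IN=(all ⊤)   OUT={e:+; rest ⊤}
  B5:   IN={e:+; rest ⊤}   OUT={e:+; rest ⊤}
  B6:   IN=(all ⊤)   OUT=(all ⊤)

Merge at B5: IN[B5] = OUT[B4] = {a: ⊤, b: ⊤, c: ⊤, d: ⊤, e: +, f: ⊤}

Answer: {a: ⊤, b: ⊤, c: ⊤, d: ⊤, e: +, f: ⊤}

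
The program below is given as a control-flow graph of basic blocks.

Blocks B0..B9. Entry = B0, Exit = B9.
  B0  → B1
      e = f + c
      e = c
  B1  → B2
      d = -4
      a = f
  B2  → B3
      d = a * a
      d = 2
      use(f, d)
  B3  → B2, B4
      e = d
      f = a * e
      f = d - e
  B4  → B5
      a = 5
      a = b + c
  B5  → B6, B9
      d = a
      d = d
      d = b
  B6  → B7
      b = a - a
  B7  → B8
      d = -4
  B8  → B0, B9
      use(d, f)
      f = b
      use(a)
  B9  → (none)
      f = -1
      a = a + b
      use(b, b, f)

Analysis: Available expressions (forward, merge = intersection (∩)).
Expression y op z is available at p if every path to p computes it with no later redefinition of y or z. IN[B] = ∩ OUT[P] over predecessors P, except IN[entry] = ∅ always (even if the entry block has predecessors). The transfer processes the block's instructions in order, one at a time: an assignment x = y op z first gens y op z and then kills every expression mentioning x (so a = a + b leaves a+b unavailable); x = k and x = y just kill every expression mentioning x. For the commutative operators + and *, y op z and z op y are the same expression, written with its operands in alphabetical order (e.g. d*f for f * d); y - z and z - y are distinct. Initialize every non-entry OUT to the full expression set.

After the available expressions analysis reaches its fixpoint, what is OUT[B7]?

Per-block solution:
  B0:   IN={}   OUT={c+f}
  B1:   IN={c+f}   OUT={c+f}
  B2:   IN={}   OUT={a*a}
  B3:   IN={a*a}   OUT={a*a, a*e, d-e}
  B4:   IN={a*a, a*e, d-e}   OUT={b+c, d-e}
  B5:   IN={b+c, d-e}   OUT={b+c}
  B6:   IN={b+c}   OUT={a-a}
  B7:   IN={a-a}   OUT={a-a}
  B8:   IN={a-a}   OUT={a-a}
  B9:   IN={}   OUT={}

Merge at B7: IN[B7] = OUT[B6] = {a-a}
Applying B7's transfer function to that IN value gives OUT[B7] (row B7 above).

Answer: {a-a}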